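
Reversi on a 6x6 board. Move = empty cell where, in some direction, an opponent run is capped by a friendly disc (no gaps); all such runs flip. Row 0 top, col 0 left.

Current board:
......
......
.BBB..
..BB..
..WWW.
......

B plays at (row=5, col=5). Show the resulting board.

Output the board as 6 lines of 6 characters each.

Place B at (5,5); scan 8 dirs for brackets.
Dir NW: opp run (4,4) capped by B -> flip
Dir N: first cell '.' (not opp) -> no flip
Dir NE: edge -> no flip
Dir W: first cell '.' (not opp) -> no flip
Dir E: edge -> no flip
Dir SW: edge -> no flip
Dir S: edge -> no flip
Dir SE: edge -> no flip
All flips: (4,4)

Answer: ......
......
.BBB..
..BB..
..WWB.
.....B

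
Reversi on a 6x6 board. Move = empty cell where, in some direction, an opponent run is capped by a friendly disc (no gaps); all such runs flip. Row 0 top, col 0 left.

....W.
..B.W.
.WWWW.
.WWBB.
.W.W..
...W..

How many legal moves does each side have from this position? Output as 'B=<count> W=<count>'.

-- B to move --
(0,3): no bracket -> illegal
(0,5): no bracket -> illegal
(1,0): no bracket -> illegal
(1,1): flips 1 -> legal
(1,3): flips 1 -> legal
(1,5): flips 1 -> legal
(2,0): no bracket -> illegal
(2,5): no bracket -> illegal
(3,0): flips 3 -> legal
(3,5): no bracket -> illegal
(4,0): no bracket -> illegal
(4,2): flips 2 -> legal
(4,4): no bracket -> illegal
(5,0): no bracket -> illegal
(5,1): no bracket -> illegal
(5,2): flips 1 -> legal
(5,4): no bracket -> illegal
B mobility = 6
-- W to move --
(0,1): flips 1 -> legal
(0,2): flips 1 -> legal
(0,3): flips 1 -> legal
(1,1): no bracket -> illegal
(1,3): no bracket -> illegal
(2,5): flips 1 -> legal
(3,5): flips 2 -> legal
(4,2): flips 1 -> legal
(4,4): flips 2 -> legal
(4,5): flips 1 -> legal
W mobility = 8

Answer: B=6 W=8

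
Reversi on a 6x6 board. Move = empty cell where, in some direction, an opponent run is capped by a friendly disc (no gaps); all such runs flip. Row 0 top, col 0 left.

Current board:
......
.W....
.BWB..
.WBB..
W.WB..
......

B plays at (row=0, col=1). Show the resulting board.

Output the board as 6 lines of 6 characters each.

Answer: .B....
.B....
.BWB..
.WBB..
W.WB..
......

Derivation:
Place B at (0,1); scan 8 dirs for brackets.
Dir NW: edge -> no flip
Dir N: edge -> no flip
Dir NE: edge -> no flip
Dir W: first cell '.' (not opp) -> no flip
Dir E: first cell '.' (not opp) -> no flip
Dir SW: first cell '.' (not opp) -> no flip
Dir S: opp run (1,1) capped by B -> flip
Dir SE: first cell '.' (not opp) -> no flip
All flips: (1,1)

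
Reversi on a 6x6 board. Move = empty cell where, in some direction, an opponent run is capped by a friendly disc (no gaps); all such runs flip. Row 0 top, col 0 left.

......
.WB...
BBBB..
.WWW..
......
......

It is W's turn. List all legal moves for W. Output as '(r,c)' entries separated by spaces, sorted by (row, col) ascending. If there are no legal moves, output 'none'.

(0,1): no bracket -> illegal
(0,2): flips 2 -> legal
(0,3): no bracket -> illegal
(1,0): flips 1 -> legal
(1,3): flips 3 -> legal
(1,4): flips 1 -> legal
(2,4): no bracket -> illegal
(3,0): no bracket -> illegal
(3,4): no bracket -> illegal

Answer: (0,2) (1,0) (1,3) (1,4)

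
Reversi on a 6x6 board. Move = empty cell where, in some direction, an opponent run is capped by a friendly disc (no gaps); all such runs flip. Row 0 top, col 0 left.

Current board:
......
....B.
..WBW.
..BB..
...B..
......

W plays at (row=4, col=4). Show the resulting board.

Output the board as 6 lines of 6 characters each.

Answer: ......
....B.
..WBW.
..BW..
...BW.
......

Derivation:
Place W at (4,4); scan 8 dirs for brackets.
Dir NW: opp run (3,3) capped by W -> flip
Dir N: first cell '.' (not opp) -> no flip
Dir NE: first cell '.' (not opp) -> no flip
Dir W: opp run (4,3), next='.' -> no flip
Dir E: first cell '.' (not opp) -> no flip
Dir SW: first cell '.' (not opp) -> no flip
Dir S: first cell '.' (not opp) -> no flip
Dir SE: first cell '.' (not opp) -> no flip
All flips: (3,3)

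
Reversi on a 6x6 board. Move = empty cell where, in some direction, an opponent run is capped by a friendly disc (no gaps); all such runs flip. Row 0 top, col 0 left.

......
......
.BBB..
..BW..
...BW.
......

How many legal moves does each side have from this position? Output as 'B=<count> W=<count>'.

-- B to move --
(2,4): no bracket -> illegal
(3,4): flips 1 -> legal
(3,5): no bracket -> illegal
(4,2): no bracket -> illegal
(4,5): flips 1 -> legal
(5,3): no bracket -> illegal
(5,4): no bracket -> illegal
(5,5): flips 2 -> legal
B mobility = 3
-- W to move --
(1,0): no bracket -> illegal
(1,1): flips 1 -> legal
(1,2): no bracket -> illegal
(1,3): flips 1 -> legal
(1,4): no bracket -> illegal
(2,0): no bracket -> illegal
(2,4): no bracket -> illegal
(3,0): no bracket -> illegal
(3,1): flips 1 -> legal
(3,4): no bracket -> illegal
(4,1): no bracket -> illegal
(4,2): flips 1 -> legal
(5,2): no bracket -> illegal
(5,3): flips 1 -> legal
(5,4): no bracket -> illegal
W mobility = 5

Answer: B=3 W=5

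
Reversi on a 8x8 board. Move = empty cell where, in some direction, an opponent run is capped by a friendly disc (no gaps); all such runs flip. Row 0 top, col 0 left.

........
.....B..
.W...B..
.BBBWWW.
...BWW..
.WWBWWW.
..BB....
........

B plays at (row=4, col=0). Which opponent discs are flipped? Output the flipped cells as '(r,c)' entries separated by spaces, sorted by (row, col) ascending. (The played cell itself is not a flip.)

Answer: (5,1)

Derivation:
Dir NW: edge -> no flip
Dir N: first cell '.' (not opp) -> no flip
Dir NE: first cell 'B' (not opp) -> no flip
Dir W: edge -> no flip
Dir E: first cell '.' (not opp) -> no flip
Dir SW: edge -> no flip
Dir S: first cell '.' (not opp) -> no flip
Dir SE: opp run (5,1) capped by B -> flip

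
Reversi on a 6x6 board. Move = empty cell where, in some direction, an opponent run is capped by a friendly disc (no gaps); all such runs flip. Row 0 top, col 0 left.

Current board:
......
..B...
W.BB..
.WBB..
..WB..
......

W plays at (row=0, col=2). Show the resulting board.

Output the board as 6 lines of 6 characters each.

Answer: ..W...
..W...
W.WB..
.WWB..
..WB..
......

Derivation:
Place W at (0,2); scan 8 dirs for brackets.
Dir NW: edge -> no flip
Dir N: edge -> no flip
Dir NE: edge -> no flip
Dir W: first cell '.' (not opp) -> no flip
Dir E: first cell '.' (not opp) -> no flip
Dir SW: first cell '.' (not opp) -> no flip
Dir S: opp run (1,2) (2,2) (3,2) capped by W -> flip
Dir SE: first cell '.' (not opp) -> no flip
All flips: (1,2) (2,2) (3,2)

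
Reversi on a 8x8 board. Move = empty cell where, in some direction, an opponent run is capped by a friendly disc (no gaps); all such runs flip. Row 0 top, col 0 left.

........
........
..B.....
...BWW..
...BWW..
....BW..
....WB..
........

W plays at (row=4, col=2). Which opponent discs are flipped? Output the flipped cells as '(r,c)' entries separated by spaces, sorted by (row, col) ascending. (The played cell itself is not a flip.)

Dir NW: first cell '.' (not opp) -> no flip
Dir N: first cell '.' (not opp) -> no flip
Dir NE: opp run (3,3), next='.' -> no flip
Dir W: first cell '.' (not opp) -> no flip
Dir E: opp run (4,3) capped by W -> flip
Dir SW: first cell '.' (not opp) -> no flip
Dir S: first cell '.' (not opp) -> no flip
Dir SE: first cell '.' (not opp) -> no flip

Answer: (4,3)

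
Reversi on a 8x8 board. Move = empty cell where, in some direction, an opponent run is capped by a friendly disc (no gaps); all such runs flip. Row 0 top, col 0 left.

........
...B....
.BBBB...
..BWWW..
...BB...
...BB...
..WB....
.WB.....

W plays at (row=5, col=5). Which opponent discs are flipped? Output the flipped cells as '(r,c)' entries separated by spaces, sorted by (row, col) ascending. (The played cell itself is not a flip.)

Dir NW: opp run (4,4) capped by W -> flip
Dir N: first cell '.' (not opp) -> no flip
Dir NE: first cell '.' (not opp) -> no flip
Dir W: opp run (5,4) (5,3), next='.' -> no flip
Dir E: first cell '.' (not opp) -> no flip
Dir SW: first cell '.' (not opp) -> no flip
Dir S: first cell '.' (not opp) -> no flip
Dir SE: first cell '.' (not opp) -> no flip

Answer: (4,4)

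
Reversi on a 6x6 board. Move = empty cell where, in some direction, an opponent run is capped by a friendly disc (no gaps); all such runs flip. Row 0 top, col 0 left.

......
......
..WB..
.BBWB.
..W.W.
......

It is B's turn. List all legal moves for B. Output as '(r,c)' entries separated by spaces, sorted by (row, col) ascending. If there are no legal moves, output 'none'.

(1,1): no bracket -> illegal
(1,2): flips 1 -> legal
(1,3): flips 1 -> legal
(2,1): flips 1 -> legal
(2,4): no bracket -> illegal
(3,5): no bracket -> illegal
(4,1): no bracket -> illegal
(4,3): flips 1 -> legal
(4,5): no bracket -> illegal
(5,1): no bracket -> illegal
(5,2): flips 1 -> legal
(5,3): flips 1 -> legal
(5,4): flips 1 -> legal
(5,5): no bracket -> illegal

Answer: (1,2) (1,3) (2,1) (4,3) (5,2) (5,3) (5,4)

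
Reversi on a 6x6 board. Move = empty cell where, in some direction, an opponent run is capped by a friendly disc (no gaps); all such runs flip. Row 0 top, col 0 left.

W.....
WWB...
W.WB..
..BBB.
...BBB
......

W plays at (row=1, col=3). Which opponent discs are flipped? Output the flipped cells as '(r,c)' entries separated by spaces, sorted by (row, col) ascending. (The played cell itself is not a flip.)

Dir NW: first cell '.' (not opp) -> no flip
Dir N: first cell '.' (not opp) -> no flip
Dir NE: first cell '.' (not opp) -> no flip
Dir W: opp run (1,2) capped by W -> flip
Dir E: first cell '.' (not opp) -> no flip
Dir SW: first cell 'W' (not opp) -> no flip
Dir S: opp run (2,3) (3,3) (4,3), next='.' -> no flip
Dir SE: first cell '.' (not opp) -> no flip

Answer: (1,2)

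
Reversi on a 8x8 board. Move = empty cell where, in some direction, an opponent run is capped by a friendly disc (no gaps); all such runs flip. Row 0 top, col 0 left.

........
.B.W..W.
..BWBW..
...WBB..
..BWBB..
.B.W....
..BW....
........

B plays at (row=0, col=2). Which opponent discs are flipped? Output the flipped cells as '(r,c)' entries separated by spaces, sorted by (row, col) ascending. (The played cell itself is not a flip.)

Answer: (1,3)

Derivation:
Dir NW: edge -> no flip
Dir N: edge -> no flip
Dir NE: edge -> no flip
Dir W: first cell '.' (not opp) -> no flip
Dir E: first cell '.' (not opp) -> no flip
Dir SW: first cell 'B' (not opp) -> no flip
Dir S: first cell '.' (not opp) -> no flip
Dir SE: opp run (1,3) capped by B -> flip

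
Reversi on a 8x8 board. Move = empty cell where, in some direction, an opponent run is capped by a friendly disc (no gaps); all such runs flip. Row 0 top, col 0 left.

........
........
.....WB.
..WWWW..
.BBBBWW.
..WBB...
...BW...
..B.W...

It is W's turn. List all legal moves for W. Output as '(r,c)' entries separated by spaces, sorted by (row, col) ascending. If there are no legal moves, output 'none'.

Answer: (1,7) (2,7) (3,0) (3,1) (4,0) (5,0) (5,1) (5,5) (6,2) (6,5) (7,3)

Derivation:
(1,5): no bracket -> illegal
(1,6): no bracket -> illegal
(1,7): flips 1 -> legal
(2,7): flips 1 -> legal
(3,0): flips 1 -> legal
(3,1): flips 2 -> legal
(3,6): no bracket -> illegal
(3,7): no bracket -> illegal
(4,0): flips 4 -> legal
(5,0): flips 1 -> legal
(5,1): flips 1 -> legal
(5,5): flips 3 -> legal
(6,1): no bracket -> illegal
(6,2): flips 3 -> legal
(6,5): flips 2 -> legal
(7,1): no bracket -> illegal
(7,3): flips 3 -> legal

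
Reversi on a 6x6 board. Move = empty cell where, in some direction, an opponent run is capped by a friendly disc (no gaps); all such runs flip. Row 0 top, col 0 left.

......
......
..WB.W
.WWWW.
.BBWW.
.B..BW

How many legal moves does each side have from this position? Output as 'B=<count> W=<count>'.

-- B to move --
(1,1): no bracket -> illegal
(1,2): flips 2 -> legal
(1,3): no bracket -> illegal
(1,4): no bracket -> illegal
(1,5): no bracket -> illegal
(2,0): flips 1 -> legal
(2,1): flips 4 -> legal
(2,4): flips 3 -> legal
(3,0): no bracket -> illegal
(3,5): no bracket -> illegal
(4,0): no bracket -> illegal
(4,5): flips 3 -> legal
(5,2): no bracket -> illegal
(5,3): flips 2 -> legal
B mobility = 6
-- W to move --
(1,2): flips 1 -> legal
(1,3): flips 1 -> legal
(1,4): flips 1 -> legal
(2,4): flips 1 -> legal
(3,0): no bracket -> illegal
(4,0): flips 2 -> legal
(4,5): no bracket -> illegal
(5,0): flips 1 -> legal
(5,2): flips 1 -> legal
(5,3): flips 2 -> legal
W mobility = 8

Answer: B=6 W=8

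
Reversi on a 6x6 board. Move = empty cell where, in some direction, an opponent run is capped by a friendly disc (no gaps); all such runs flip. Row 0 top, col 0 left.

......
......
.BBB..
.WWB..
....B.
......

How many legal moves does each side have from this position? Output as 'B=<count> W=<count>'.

Answer: B=5 W=6

Derivation:
-- B to move --
(2,0): no bracket -> illegal
(3,0): flips 2 -> legal
(4,0): flips 1 -> legal
(4,1): flips 2 -> legal
(4,2): flips 1 -> legal
(4,3): flips 1 -> legal
B mobility = 5
-- W to move --
(1,0): flips 1 -> legal
(1,1): flips 1 -> legal
(1,2): flips 1 -> legal
(1,3): flips 1 -> legal
(1,4): flips 1 -> legal
(2,0): no bracket -> illegal
(2,4): no bracket -> illegal
(3,0): no bracket -> illegal
(3,4): flips 1 -> legal
(3,5): no bracket -> illegal
(4,2): no bracket -> illegal
(4,3): no bracket -> illegal
(4,5): no bracket -> illegal
(5,3): no bracket -> illegal
(5,4): no bracket -> illegal
(5,5): no bracket -> illegal
W mobility = 6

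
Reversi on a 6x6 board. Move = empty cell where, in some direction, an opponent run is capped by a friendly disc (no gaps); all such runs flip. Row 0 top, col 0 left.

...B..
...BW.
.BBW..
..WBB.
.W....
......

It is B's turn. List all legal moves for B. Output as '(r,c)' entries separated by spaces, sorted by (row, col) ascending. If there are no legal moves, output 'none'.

(0,4): no bracket -> illegal
(0,5): no bracket -> illegal
(1,2): flips 1 -> legal
(1,5): flips 1 -> legal
(2,4): flips 1 -> legal
(2,5): flips 1 -> legal
(3,0): no bracket -> illegal
(3,1): flips 1 -> legal
(4,0): no bracket -> illegal
(4,2): flips 1 -> legal
(4,3): flips 1 -> legal
(5,0): no bracket -> illegal
(5,1): no bracket -> illegal
(5,2): no bracket -> illegal

Answer: (1,2) (1,5) (2,4) (2,5) (3,1) (4,2) (4,3)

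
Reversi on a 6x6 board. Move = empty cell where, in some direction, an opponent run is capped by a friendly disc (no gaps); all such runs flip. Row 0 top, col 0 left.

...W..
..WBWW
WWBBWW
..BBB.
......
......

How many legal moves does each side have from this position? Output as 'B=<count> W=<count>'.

Answer: B=7 W=6

Derivation:
-- B to move --
(0,1): flips 1 -> legal
(0,2): flips 1 -> legal
(0,4): flips 2 -> legal
(0,5): flips 1 -> legal
(1,0): flips 1 -> legal
(1,1): flips 1 -> legal
(3,0): no bracket -> illegal
(3,1): no bracket -> illegal
(3,5): flips 1 -> legal
B mobility = 7
-- W to move --
(0,2): flips 1 -> legal
(0,4): no bracket -> illegal
(1,1): no bracket -> illegal
(3,1): no bracket -> illegal
(3,5): no bracket -> illegal
(4,1): flips 2 -> legal
(4,2): flips 3 -> legal
(4,3): flips 5 -> legal
(4,4): flips 1 -> legal
(4,5): flips 2 -> legal
W mobility = 6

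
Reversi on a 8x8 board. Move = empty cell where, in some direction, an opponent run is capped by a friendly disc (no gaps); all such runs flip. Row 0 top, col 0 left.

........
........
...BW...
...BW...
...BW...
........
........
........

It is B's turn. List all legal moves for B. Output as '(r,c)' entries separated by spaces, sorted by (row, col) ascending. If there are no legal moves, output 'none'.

(1,3): no bracket -> illegal
(1,4): no bracket -> illegal
(1,5): flips 1 -> legal
(2,5): flips 2 -> legal
(3,5): flips 1 -> legal
(4,5): flips 2 -> legal
(5,3): no bracket -> illegal
(5,4): no bracket -> illegal
(5,5): flips 1 -> legal

Answer: (1,5) (2,5) (3,5) (4,5) (5,5)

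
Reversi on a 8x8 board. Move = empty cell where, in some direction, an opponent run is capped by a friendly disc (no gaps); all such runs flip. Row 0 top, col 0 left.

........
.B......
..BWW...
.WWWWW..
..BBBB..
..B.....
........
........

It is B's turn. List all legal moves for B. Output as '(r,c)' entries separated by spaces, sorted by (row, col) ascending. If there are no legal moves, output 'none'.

(1,2): flips 2 -> legal
(1,3): flips 2 -> legal
(1,4): flips 2 -> legal
(1,5): flips 2 -> legal
(2,0): flips 1 -> legal
(2,1): flips 1 -> legal
(2,5): flips 4 -> legal
(2,6): flips 1 -> legal
(3,0): no bracket -> illegal
(3,6): no bracket -> illegal
(4,0): flips 1 -> legal
(4,1): no bracket -> illegal
(4,6): no bracket -> illegal

Answer: (1,2) (1,3) (1,4) (1,5) (2,0) (2,1) (2,5) (2,6) (4,0)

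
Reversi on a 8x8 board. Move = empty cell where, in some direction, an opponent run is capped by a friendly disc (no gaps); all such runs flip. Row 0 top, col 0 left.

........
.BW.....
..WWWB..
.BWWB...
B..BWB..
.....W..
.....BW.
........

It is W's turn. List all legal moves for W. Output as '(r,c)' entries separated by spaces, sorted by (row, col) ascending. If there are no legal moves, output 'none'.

Answer: (0,0) (1,0) (2,6) (3,0) (3,5) (4,2) (4,6) (5,3) (5,4) (5,6) (6,4) (7,5)

Derivation:
(0,0): flips 1 -> legal
(0,1): no bracket -> illegal
(0,2): no bracket -> illegal
(1,0): flips 1 -> legal
(1,4): no bracket -> illegal
(1,5): no bracket -> illegal
(1,6): no bracket -> illegal
(2,0): no bracket -> illegal
(2,1): no bracket -> illegal
(2,6): flips 1 -> legal
(3,0): flips 1 -> legal
(3,5): flips 2 -> legal
(3,6): no bracket -> illegal
(4,1): no bracket -> illegal
(4,2): flips 1 -> legal
(4,6): flips 1 -> legal
(5,0): no bracket -> illegal
(5,1): no bracket -> illegal
(5,2): no bracket -> illegal
(5,3): flips 1 -> legal
(5,4): flips 1 -> legal
(5,6): flips 2 -> legal
(6,4): flips 1 -> legal
(7,4): no bracket -> illegal
(7,5): flips 1 -> legal
(7,6): no bracket -> illegal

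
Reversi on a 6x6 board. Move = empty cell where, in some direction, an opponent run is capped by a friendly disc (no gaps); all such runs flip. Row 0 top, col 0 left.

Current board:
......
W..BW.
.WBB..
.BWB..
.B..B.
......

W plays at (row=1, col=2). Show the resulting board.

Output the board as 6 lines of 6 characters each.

Answer: ......
W.WWW.
.WWB..
.BWB..
.B..B.
......

Derivation:
Place W at (1,2); scan 8 dirs for brackets.
Dir NW: first cell '.' (not opp) -> no flip
Dir N: first cell '.' (not opp) -> no flip
Dir NE: first cell '.' (not opp) -> no flip
Dir W: first cell '.' (not opp) -> no flip
Dir E: opp run (1,3) capped by W -> flip
Dir SW: first cell 'W' (not opp) -> no flip
Dir S: opp run (2,2) capped by W -> flip
Dir SE: opp run (2,3), next='.' -> no flip
All flips: (1,3) (2,2)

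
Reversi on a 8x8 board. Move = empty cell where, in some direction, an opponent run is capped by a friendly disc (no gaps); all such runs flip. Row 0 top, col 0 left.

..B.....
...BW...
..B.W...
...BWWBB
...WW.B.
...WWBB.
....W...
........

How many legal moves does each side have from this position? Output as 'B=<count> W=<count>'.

-- B to move --
(0,3): no bracket -> illegal
(0,4): no bracket -> illegal
(0,5): no bracket -> illegal
(1,5): flips 2 -> legal
(2,3): no bracket -> illegal
(2,5): no bracket -> illegal
(2,6): no bracket -> illegal
(3,2): no bracket -> illegal
(4,2): no bracket -> illegal
(4,5): no bracket -> illegal
(5,2): flips 2 -> legal
(6,2): no bracket -> illegal
(6,3): flips 2 -> legal
(6,5): no bracket -> illegal
(7,3): flips 1 -> legal
(7,4): no bracket -> illegal
(7,5): no bracket -> illegal
B mobility = 4
-- W to move --
(0,1): no bracket -> illegal
(0,3): no bracket -> illegal
(0,4): no bracket -> illegal
(1,1): flips 2 -> legal
(1,2): flips 1 -> legal
(2,1): no bracket -> illegal
(2,3): flips 1 -> legal
(2,5): no bracket -> illegal
(2,6): no bracket -> illegal
(2,7): no bracket -> illegal
(3,1): no bracket -> illegal
(3,2): flips 1 -> legal
(4,2): flips 1 -> legal
(4,5): no bracket -> illegal
(4,7): no bracket -> illegal
(5,7): flips 3 -> legal
(6,5): no bracket -> illegal
(6,6): flips 1 -> legal
(6,7): no bracket -> illegal
W mobility = 7

Answer: B=4 W=7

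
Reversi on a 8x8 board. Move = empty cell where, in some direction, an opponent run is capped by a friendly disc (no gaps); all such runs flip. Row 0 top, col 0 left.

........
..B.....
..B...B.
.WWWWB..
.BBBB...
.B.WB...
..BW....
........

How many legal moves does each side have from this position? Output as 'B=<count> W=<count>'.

-- B to move --
(2,0): flips 1 -> legal
(2,1): flips 2 -> legal
(2,3): flips 2 -> legal
(2,4): flips 2 -> legal
(2,5): flips 1 -> legal
(3,0): flips 4 -> legal
(4,0): flips 1 -> legal
(4,5): no bracket -> illegal
(5,2): flips 1 -> legal
(6,4): flips 2 -> legal
(7,2): flips 1 -> legal
(7,3): flips 2 -> legal
(7,4): no bracket -> illegal
B mobility = 11
-- W to move --
(0,1): no bracket -> illegal
(0,2): flips 2 -> legal
(0,3): no bracket -> illegal
(1,1): flips 1 -> legal
(1,3): flips 1 -> legal
(1,5): no bracket -> illegal
(1,6): no bracket -> illegal
(1,7): flips 3 -> legal
(2,1): no bracket -> illegal
(2,3): no bracket -> illegal
(2,4): no bracket -> illegal
(2,5): no bracket -> illegal
(2,7): no bracket -> illegal
(3,0): no bracket -> illegal
(3,6): flips 1 -> legal
(3,7): no bracket -> illegal
(4,0): no bracket -> illegal
(4,5): flips 1 -> legal
(4,6): no bracket -> illegal
(5,0): flips 1 -> legal
(5,2): flips 2 -> legal
(5,5): flips 2 -> legal
(6,0): flips 2 -> legal
(6,1): flips 3 -> legal
(6,4): flips 2 -> legal
(6,5): flips 2 -> legal
(7,1): flips 1 -> legal
(7,2): no bracket -> illegal
(7,3): no bracket -> illegal
W mobility = 14

Answer: B=11 W=14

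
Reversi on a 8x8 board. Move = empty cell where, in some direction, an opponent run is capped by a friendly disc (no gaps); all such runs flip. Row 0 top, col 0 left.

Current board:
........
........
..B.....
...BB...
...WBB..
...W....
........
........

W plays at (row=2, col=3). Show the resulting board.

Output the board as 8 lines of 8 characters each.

Place W at (2,3); scan 8 dirs for brackets.
Dir NW: first cell '.' (not opp) -> no flip
Dir N: first cell '.' (not opp) -> no flip
Dir NE: first cell '.' (not opp) -> no flip
Dir W: opp run (2,2), next='.' -> no flip
Dir E: first cell '.' (not opp) -> no flip
Dir SW: first cell '.' (not opp) -> no flip
Dir S: opp run (3,3) capped by W -> flip
Dir SE: opp run (3,4) (4,5), next='.' -> no flip
All flips: (3,3)

Answer: ........
........
..BW....
...WB...
...WBB..
...W....
........
........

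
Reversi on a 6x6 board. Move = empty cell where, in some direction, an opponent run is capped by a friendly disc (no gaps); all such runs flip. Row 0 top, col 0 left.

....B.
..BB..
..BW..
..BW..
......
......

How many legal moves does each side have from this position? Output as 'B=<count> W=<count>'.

-- B to move --
(1,4): flips 1 -> legal
(2,4): flips 1 -> legal
(3,4): flips 2 -> legal
(4,2): no bracket -> illegal
(4,3): flips 2 -> legal
(4,4): flips 1 -> legal
B mobility = 5
-- W to move --
(0,1): flips 1 -> legal
(0,2): no bracket -> illegal
(0,3): flips 1 -> legal
(0,5): no bracket -> illegal
(1,1): flips 1 -> legal
(1,4): no bracket -> illegal
(1,5): no bracket -> illegal
(2,1): flips 1 -> legal
(2,4): no bracket -> illegal
(3,1): flips 1 -> legal
(4,1): flips 1 -> legal
(4,2): no bracket -> illegal
(4,3): no bracket -> illegal
W mobility = 6

Answer: B=5 W=6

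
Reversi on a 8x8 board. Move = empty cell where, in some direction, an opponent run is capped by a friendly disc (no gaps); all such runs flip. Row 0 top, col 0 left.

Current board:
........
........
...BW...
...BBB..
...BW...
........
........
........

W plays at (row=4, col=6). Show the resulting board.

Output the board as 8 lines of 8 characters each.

Answer: ........
........
...BW...
...BBW..
...BW.W.
........
........
........

Derivation:
Place W at (4,6); scan 8 dirs for brackets.
Dir NW: opp run (3,5) capped by W -> flip
Dir N: first cell '.' (not opp) -> no flip
Dir NE: first cell '.' (not opp) -> no flip
Dir W: first cell '.' (not opp) -> no flip
Dir E: first cell '.' (not opp) -> no flip
Dir SW: first cell '.' (not opp) -> no flip
Dir S: first cell '.' (not opp) -> no flip
Dir SE: first cell '.' (not opp) -> no flip
All flips: (3,5)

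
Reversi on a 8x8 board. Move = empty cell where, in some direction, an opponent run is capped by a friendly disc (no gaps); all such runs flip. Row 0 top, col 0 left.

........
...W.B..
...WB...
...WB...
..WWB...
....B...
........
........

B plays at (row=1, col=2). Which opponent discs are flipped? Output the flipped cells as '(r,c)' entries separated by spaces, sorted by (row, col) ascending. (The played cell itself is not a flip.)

Answer: (2,3)

Derivation:
Dir NW: first cell '.' (not opp) -> no flip
Dir N: first cell '.' (not opp) -> no flip
Dir NE: first cell '.' (not opp) -> no flip
Dir W: first cell '.' (not opp) -> no flip
Dir E: opp run (1,3), next='.' -> no flip
Dir SW: first cell '.' (not opp) -> no flip
Dir S: first cell '.' (not opp) -> no flip
Dir SE: opp run (2,3) capped by B -> flip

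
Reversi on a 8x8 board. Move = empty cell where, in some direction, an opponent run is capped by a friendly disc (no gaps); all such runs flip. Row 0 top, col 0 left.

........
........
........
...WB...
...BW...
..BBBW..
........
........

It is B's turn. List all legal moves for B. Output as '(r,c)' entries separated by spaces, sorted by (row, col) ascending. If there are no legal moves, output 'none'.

Answer: (2,3) (3,2) (3,5) (4,5) (5,6)

Derivation:
(2,2): no bracket -> illegal
(2,3): flips 1 -> legal
(2,4): no bracket -> illegal
(3,2): flips 1 -> legal
(3,5): flips 1 -> legal
(4,2): no bracket -> illegal
(4,5): flips 1 -> legal
(4,6): no bracket -> illegal
(5,6): flips 1 -> legal
(6,4): no bracket -> illegal
(6,5): no bracket -> illegal
(6,6): no bracket -> illegal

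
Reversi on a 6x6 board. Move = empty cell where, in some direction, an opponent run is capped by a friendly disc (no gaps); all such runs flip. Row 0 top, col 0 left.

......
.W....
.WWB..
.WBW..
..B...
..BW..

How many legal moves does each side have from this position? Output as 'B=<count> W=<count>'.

-- B to move --
(0,0): no bracket -> illegal
(0,1): no bracket -> illegal
(0,2): no bracket -> illegal
(1,0): flips 1 -> legal
(1,2): flips 1 -> legal
(1,3): no bracket -> illegal
(2,0): flips 3 -> legal
(2,4): flips 1 -> legal
(3,0): flips 1 -> legal
(3,4): flips 1 -> legal
(4,0): no bracket -> illegal
(4,1): no bracket -> illegal
(4,3): flips 1 -> legal
(4,4): no bracket -> illegal
(5,4): flips 1 -> legal
B mobility = 8
-- W to move --
(1,2): no bracket -> illegal
(1,3): flips 1 -> legal
(1,4): no bracket -> illegal
(2,4): flips 1 -> legal
(3,4): no bracket -> illegal
(4,1): no bracket -> illegal
(4,3): flips 1 -> legal
(5,1): flips 2 -> legal
W mobility = 4

Answer: B=8 W=4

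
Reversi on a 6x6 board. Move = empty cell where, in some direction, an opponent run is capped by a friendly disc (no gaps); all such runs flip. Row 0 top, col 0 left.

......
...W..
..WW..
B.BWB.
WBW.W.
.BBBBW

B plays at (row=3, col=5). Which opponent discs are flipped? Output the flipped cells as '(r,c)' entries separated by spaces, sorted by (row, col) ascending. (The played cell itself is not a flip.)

Answer: (4,4)

Derivation:
Dir NW: first cell '.' (not opp) -> no flip
Dir N: first cell '.' (not opp) -> no flip
Dir NE: edge -> no flip
Dir W: first cell 'B' (not opp) -> no flip
Dir E: edge -> no flip
Dir SW: opp run (4,4) capped by B -> flip
Dir S: first cell '.' (not opp) -> no flip
Dir SE: edge -> no flip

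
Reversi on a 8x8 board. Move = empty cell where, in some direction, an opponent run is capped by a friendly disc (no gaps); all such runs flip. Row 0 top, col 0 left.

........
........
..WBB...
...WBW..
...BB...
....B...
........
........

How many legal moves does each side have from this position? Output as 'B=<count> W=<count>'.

-- B to move --
(1,1): flips 2 -> legal
(1,2): no bracket -> illegal
(1,3): no bracket -> illegal
(2,1): flips 1 -> legal
(2,5): no bracket -> illegal
(2,6): flips 1 -> legal
(3,1): no bracket -> illegal
(3,2): flips 1 -> legal
(3,6): flips 1 -> legal
(4,2): flips 1 -> legal
(4,5): no bracket -> illegal
(4,6): flips 1 -> legal
B mobility = 7
-- W to move --
(1,2): no bracket -> illegal
(1,3): flips 2 -> legal
(1,4): no bracket -> illegal
(1,5): flips 1 -> legal
(2,5): flips 2 -> legal
(3,2): no bracket -> illegal
(4,2): no bracket -> illegal
(4,5): no bracket -> illegal
(5,2): no bracket -> illegal
(5,3): flips 2 -> legal
(5,5): flips 1 -> legal
(6,3): no bracket -> illegal
(6,4): no bracket -> illegal
(6,5): no bracket -> illegal
W mobility = 5

Answer: B=7 W=5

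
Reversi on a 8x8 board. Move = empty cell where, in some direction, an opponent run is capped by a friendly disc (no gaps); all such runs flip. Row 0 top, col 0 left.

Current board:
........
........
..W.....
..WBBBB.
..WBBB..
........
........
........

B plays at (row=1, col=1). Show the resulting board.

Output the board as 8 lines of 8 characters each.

Place B at (1,1); scan 8 dirs for brackets.
Dir NW: first cell '.' (not opp) -> no flip
Dir N: first cell '.' (not opp) -> no flip
Dir NE: first cell '.' (not opp) -> no flip
Dir W: first cell '.' (not opp) -> no flip
Dir E: first cell '.' (not opp) -> no flip
Dir SW: first cell '.' (not opp) -> no flip
Dir S: first cell '.' (not opp) -> no flip
Dir SE: opp run (2,2) capped by B -> flip
All flips: (2,2)

Answer: ........
.B......
..B.....
..WBBBB.
..WBBB..
........
........
........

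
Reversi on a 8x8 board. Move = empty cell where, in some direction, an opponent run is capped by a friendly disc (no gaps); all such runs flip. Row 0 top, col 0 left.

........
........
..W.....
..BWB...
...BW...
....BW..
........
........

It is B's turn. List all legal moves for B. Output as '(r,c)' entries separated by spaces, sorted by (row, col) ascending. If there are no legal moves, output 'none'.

(1,1): no bracket -> illegal
(1,2): flips 1 -> legal
(1,3): no bracket -> illegal
(2,1): no bracket -> illegal
(2,3): flips 1 -> legal
(2,4): no bracket -> illegal
(3,1): no bracket -> illegal
(3,5): no bracket -> illegal
(4,2): no bracket -> illegal
(4,5): flips 1 -> legal
(4,6): no bracket -> illegal
(5,3): no bracket -> illegal
(5,6): flips 1 -> legal
(6,4): no bracket -> illegal
(6,5): no bracket -> illegal
(6,6): no bracket -> illegal

Answer: (1,2) (2,3) (4,5) (5,6)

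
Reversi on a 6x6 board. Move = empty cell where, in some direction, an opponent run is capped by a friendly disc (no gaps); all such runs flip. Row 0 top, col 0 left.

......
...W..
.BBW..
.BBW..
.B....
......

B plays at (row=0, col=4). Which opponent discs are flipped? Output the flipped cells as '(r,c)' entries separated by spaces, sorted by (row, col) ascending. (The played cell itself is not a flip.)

Answer: (1,3)

Derivation:
Dir NW: edge -> no flip
Dir N: edge -> no flip
Dir NE: edge -> no flip
Dir W: first cell '.' (not opp) -> no flip
Dir E: first cell '.' (not opp) -> no flip
Dir SW: opp run (1,3) capped by B -> flip
Dir S: first cell '.' (not opp) -> no flip
Dir SE: first cell '.' (not opp) -> no flip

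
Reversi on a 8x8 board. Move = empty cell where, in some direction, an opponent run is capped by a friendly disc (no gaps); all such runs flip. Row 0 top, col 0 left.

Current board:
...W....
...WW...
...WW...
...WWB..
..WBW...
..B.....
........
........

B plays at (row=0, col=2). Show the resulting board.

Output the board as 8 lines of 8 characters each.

Place B at (0,2); scan 8 dirs for brackets.
Dir NW: edge -> no flip
Dir N: edge -> no flip
Dir NE: edge -> no flip
Dir W: first cell '.' (not opp) -> no flip
Dir E: opp run (0,3), next='.' -> no flip
Dir SW: first cell '.' (not opp) -> no flip
Dir S: first cell '.' (not opp) -> no flip
Dir SE: opp run (1,3) (2,4) capped by B -> flip
All flips: (1,3) (2,4)

Answer: ..BW....
...BW...
...WB...
...WWB..
..WBW...
..B.....
........
........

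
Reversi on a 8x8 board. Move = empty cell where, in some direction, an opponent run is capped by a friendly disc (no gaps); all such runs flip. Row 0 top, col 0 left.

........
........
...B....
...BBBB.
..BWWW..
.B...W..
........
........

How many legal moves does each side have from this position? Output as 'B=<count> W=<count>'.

-- B to move --
(3,2): no bracket -> illegal
(4,6): flips 3 -> legal
(5,2): flips 1 -> legal
(5,3): flips 2 -> legal
(5,4): flips 2 -> legal
(5,6): flips 1 -> legal
(6,4): no bracket -> illegal
(6,5): flips 2 -> legal
(6,6): flips 2 -> legal
B mobility = 7
-- W to move --
(1,2): flips 2 -> legal
(1,3): flips 2 -> legal
(1,4): no bracket -> illegal
(2,2): flips 1 -> legal
(2,4): flips 1 -> legal
(2,5): flips 2 -> legal
(2,6): flips 1 -> legal
(2,7): flips 1 -> legal
(3,1): no bracket -> illegal
(3,2): no bracket -> illegal
(3,7): no bracket -> illegal
(4,0): no bracket -> illegal
(4,1): flips 1 -> legal
(4,6): no bracket -> illegal
(4,7): no bracket -> illegal
(5,0): no bracket -> illegal
(5,2): no bracket -> illegal
(5,3): no bracket -> illegal
(6,0): no bracket -> illegal
(6,1): no bracket -> illegal
(6,2): no bracket -> illegal
W mobility = 8

Answer: B=7 W=8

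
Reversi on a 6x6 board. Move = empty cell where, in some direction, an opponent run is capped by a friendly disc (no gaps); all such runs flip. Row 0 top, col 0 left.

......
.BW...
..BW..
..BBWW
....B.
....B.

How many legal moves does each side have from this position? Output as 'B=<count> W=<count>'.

-- B to move --
(0,1): no bracket -> illegal
(0,2): flips 1 -> legal
(0,3): no bracket -> illegal
(1,3): flips 2 -> legal
(1,4): flips 1 -> legal
(2,1): no bracket -> illegal
(2,4): flips 2 -> legal
(2,5): no bracket -> illegal
(4,3): no bracket -> illegal
(4,5): no bracket -> illegal
B mobility = 4
-- W to move --
(0,0): no bracket -> illegal
(0,1): no bracket -> illegal
(0,2): no bracket -> illegal
(1,0): flips 1 -> legal
(1,3): no bracket -> illegal
(2,0): no bracket -> illegal
(2,1): flips 1 -> legal
(2,4): no bracket -> illegal
(3,1): flips 2 -> legal
(4,1): flips 1 -> legal
(4,2): flips 2 -> legal
(4,3): flips 1 -> legal
(4,5): no bracket -> illegal
(5,3): flips 1 -> legal
(5,5): no bracket -> illegal
W mobility = 7

Answer: B=4 W=7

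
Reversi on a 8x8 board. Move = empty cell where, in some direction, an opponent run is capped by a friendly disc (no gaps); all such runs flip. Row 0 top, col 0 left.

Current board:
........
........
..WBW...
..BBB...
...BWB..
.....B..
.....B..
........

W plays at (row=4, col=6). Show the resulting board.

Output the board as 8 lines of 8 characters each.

Answer: ........
........
..WBW...
..BBB...
...BWWW.
.....B..
.....B..
........

Derivation:
Place W at (4,6); scan 8 dirs for brackets.
Dir NW: first cell '.' (not opp) -> no flip
Dir N: first cell '.' (not opp) -> no flip
Dir NE: first cell '.' (not opp) -> no flip
Dir W: opp run (4,5) capped by W -> flip
Dir E: first cell '.' (not opp) -> no flip
Dir SW: opp run (5,5), next='.' -> no flip
Dir S: first cell '.' (not opp) -> no flip
Dir SE: first cell '.' (not opp) -> no flip
All flips: (4,5)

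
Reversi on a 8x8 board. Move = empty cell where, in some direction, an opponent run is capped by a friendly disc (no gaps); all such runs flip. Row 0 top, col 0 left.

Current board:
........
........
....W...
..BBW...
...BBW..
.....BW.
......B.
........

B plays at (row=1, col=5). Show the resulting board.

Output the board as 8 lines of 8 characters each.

Place B at (1,5); scan 8 dirs for brackets.
Dir NW: first cell '.' (not opp) -> no flip
Dir N: first cell '.' (not opp) -> no flip
Dir NE: first cell '.' (not opp) -> no flip
Dir W: first cell '.' (not opp) -> no flip
Dir E: first cell '.' (not opp) -> no flip
Dir SW: opp run (2,4) capped by B -> flip
Dir S: first cell '.' (not opp) -> no flip
Dir SE: first cell '.' (not opp) -> no flip
All flips: (2,4)

Answer: ........
.....B..
....B...
..BBW...
...BBW..
.....BW.
......B.
........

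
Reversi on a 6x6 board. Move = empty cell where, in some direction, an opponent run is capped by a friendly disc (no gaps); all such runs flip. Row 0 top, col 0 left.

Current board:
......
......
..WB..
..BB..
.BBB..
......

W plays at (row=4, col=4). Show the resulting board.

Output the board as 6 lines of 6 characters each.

Place W at (4,4); scan 8 dirs for brackets.
Dir NW: opp run (3,3) capped by W -> flip
Dir N: first cell '.' (not opp) -> no flip
Dir NE: first cell '.' (not opp) -> no flip
Dir W: opp run (4,3) (4,2) (4,1), next='.' -> no flip
Dir E: first cell '.' (not opp) -> no flip
Dir SW: first cell '.' (not opp) -> no flip
Dir S: first cell '.' (not opp) -> no flip
Dir SE: first cell '.' (not opp) -> no flip
All flips: (3,3)

Answer: ......
......
..WB..
..BW..
.BBBW.
......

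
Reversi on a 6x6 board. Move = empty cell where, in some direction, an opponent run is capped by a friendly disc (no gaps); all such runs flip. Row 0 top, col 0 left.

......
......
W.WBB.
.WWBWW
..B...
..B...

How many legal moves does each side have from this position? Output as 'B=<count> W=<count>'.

Answer: B=7 W=6

Derivation:
-- B to move --
(1,0): no bracket -> illegal
(1,1): flips 1 -> legal
(1,2): flips 2 -> legal
(1,3): no bracket -> illegal
(2,1): flips 1 -> legal
(2,5): no bracket -> illegal
(3,0): flips 2 -> legal
(4,0): no bracket -> illegal
(4,1): flips 1 -> legal
(4,3): no bracket -> illegal
(4,4): flips 1 -> legal
(4,5): flips 1 -> legal
B mobility = 7
-- W to move --
(1,2): flips 1 -> legal
(1,3): flips 1 -> legal
(1,4): flips 2 -> legal
(1,5): no bracket -> illegal
(2,5): flips 2 -> legal
(4,1): no bracket -> illegal
(4,3): no bracket -> illegal
(4,4): flips 1 -> legal
(5,1): no bracket -> illegal
(5,3): flips 1 -> legal
W mobility = 6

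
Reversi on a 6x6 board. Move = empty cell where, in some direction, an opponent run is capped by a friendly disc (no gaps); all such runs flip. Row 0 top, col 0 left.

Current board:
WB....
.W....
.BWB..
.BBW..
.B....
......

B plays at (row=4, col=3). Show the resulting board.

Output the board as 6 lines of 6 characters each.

Answer: WB....
.W....
.BWB..
.BBB..
.B.B..
......

Derivation:
Place B at (4,3); scan 8 dirs for brackets.
Dir NW: first cell 'B' (not opp) -> no flip
Dir N: opp run (3,3) capped by B -> flip
Dir NE: first cell '.' (not opp) -> no flip
Dir W: first cell '.' (not opp) -> no flip
Dir E: first cell '.' (not opp) -> no flip
Dir SW: first cell '.' (not opp) -> no flip
Dir S: first cell '.' (not opp) -> no flip
Dir SE: first cell '.' (not opp) -> no flip
All flips: (3,3)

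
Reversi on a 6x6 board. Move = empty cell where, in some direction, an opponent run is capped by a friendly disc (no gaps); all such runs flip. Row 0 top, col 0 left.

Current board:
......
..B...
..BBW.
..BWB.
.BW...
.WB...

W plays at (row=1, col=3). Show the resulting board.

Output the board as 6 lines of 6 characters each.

Answer: ......
..BW..
..BWW.
..BWB.
.BW...
.WB...

Derivation:
Place W at (1,3); scan 8 dirs for brackets.
Dir NW: first cell '.' (not opp) -> no flip
Dir N: first cell '.' (not opp) -> no flip
Dir NE: first cell '.' (not opp) -> no flip
Dir W: opp run (1,2), next='.' -> no flip
Dir E: first cell '.' (not opp) -> no flip
Dir SW: opp run (2,2), next='.' -> no flip
Dir S: opp run (2,3) capped by W -> flip
Dir SE: first cell 'W' (not opp) -> no flip
All flips: (2,3)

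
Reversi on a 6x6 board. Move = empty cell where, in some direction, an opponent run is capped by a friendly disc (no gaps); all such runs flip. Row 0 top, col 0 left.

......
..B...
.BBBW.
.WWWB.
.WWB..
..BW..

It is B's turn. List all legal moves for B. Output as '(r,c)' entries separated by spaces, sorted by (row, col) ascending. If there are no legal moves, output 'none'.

Answer: (1,4) (2,5) (3,0) (4,0) (4,4) (5,0) (5,1) (5,4)

Derivation:
(1,3): no bracket -> illegal
(1,4): flips 1 -> legal
(1,5): no bracket -> illegal
(2,0): no bracket -> illegal
(2,5): flips 1 -> legal
(3,0): flips 4 -> legal
(3,5): no bracket -> illegal
(4,0): flips 3 -> legal
(4,4): flips 1 -> legal
(5,0): flips 2 -> legal
(5,1): flips 2 -> legal
(5,4): flips 1 -> legal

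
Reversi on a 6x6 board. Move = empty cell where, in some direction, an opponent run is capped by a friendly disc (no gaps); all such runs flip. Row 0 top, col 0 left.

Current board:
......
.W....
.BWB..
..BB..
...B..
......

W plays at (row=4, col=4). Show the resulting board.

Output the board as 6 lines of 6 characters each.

Answer: ......
.W....
.BWB..
..BW..
...BW.
......

Derivation:
Place W at (4,4); scan 8 dirs for brackets.
Dir NW: opp run (3,3) capped by W -> flip
Dir N: first cell '.' (not opp) -> no flip
Dir NE: first cell '.' (not opp) -> no flip
Dir W: opp run (4,3), next='.' -> no flip
Dir E: first cell '.' (not opp) -> no flip
Dir SW: first cell '.' (not opp) -> no flip
Dir S: first cell '.' (not opp) -> no flip
Dir SE: first cell '.' (not opp) -> no flip
All flips: (3,3)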